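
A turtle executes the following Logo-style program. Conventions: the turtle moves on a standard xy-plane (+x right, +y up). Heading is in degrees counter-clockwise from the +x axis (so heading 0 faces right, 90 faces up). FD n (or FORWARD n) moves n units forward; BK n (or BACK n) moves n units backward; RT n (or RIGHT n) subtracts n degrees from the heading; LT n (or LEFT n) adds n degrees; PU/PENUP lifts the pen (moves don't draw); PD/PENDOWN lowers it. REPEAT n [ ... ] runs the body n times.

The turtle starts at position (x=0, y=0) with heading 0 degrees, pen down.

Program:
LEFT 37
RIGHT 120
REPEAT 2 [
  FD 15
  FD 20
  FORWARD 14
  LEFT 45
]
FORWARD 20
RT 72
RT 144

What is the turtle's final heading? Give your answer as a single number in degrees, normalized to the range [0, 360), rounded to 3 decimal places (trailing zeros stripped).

Executing turtle program step by step:
Start: pos=(0,0), heading=0, pen down
LT 37: heading 0 -> 37
RT 120: heading 37 -> 277
REPEAT 2 [
  -- iteration 1/2 --
  FD 15: (0,0) -> (1.828,-14.888) [heading=277, draw]
  FD 20: (1.828,-14.888) -> (4.265,-34.739) [heading=277, draw]
  FD 14: (4.265,-34.739) -> (5.972,-48.635) [heading=277, draw]
  LT 45: heading 277 -> 322
  -- iteration 2/2 --
  FD 15: (5.972,-48.635) -> (17.792,-57.87) [heading=322, draw]
  FD 20: (17.792,-57.87) -> (33.552,-70.183) [heading=322, draw]
  FD 14: (33.552,-70.183) -> (44.584,-78.802) [heading=322, draw]
  LT 45: heading 322 -> 7
]
FD 20: (44.584,-78.802) -> (64.435,-76.365) [heading=7, draw]
RT 72: heading 7 -> 295
RT 144: heading 295 -> 151
Final: pos=(64.435,-76.365), heading=151, 7 segment(s) drawn

Answer: 151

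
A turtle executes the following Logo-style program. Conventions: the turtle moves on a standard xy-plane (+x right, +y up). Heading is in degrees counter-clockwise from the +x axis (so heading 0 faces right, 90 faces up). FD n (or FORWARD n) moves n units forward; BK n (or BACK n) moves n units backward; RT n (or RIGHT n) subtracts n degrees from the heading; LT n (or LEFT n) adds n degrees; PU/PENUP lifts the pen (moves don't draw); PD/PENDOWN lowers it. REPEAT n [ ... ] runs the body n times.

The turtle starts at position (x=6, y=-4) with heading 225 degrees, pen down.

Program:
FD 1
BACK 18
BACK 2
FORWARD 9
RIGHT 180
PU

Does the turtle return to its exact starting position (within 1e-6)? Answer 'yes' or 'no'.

Answer: no

Derivation:
Executing turtle program step by step:
Start: pos=(6,-4), heading=225, pen down
FD 1: (6,-4) -> (5.293,-4.707) [heading=225, draw]
BK 18: (5.293,-4.707) -> (18.021,8.021) [heading=225, draw]
BK 2: (18.021,8.021) -> (19.435,9.435) [heading=225, draw]
FD 9: (19.435,9.435) -> (13.071,3.071) [heading=225, draw]
RT 180: heading 225 -> 45
PU: pen up
Final: pos=(13.071,3.071), heading=45, 4 segment(s) drawn

Start position: (6, -4)
Final position: (13.071, 3.071)
Distance = 10; >= 1e-6 -> NOT closed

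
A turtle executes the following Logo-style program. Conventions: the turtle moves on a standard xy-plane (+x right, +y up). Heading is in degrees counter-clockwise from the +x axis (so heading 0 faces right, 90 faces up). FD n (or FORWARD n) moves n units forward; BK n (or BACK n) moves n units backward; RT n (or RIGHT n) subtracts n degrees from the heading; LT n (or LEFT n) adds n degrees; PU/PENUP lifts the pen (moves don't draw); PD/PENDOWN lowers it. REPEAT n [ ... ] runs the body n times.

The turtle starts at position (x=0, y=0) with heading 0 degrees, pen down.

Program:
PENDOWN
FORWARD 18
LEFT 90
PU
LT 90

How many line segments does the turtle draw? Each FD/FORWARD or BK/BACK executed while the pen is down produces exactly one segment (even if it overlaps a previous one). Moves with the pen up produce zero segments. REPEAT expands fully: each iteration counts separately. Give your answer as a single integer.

Answer: 1

Derivation:
Executing turtle program step by step:
Start: pos=(0,0), heading=0, pen down
PD: pen down
FD 18: (0,0) -> (18,0) [heading=0, draw]
LT 90: heading 0 -> 90
PU: pen up
LT 90: heading 90 -> 180
Final: pos=(18,0), heading=180, 1 segment(s) drawn
Segments drawn: 1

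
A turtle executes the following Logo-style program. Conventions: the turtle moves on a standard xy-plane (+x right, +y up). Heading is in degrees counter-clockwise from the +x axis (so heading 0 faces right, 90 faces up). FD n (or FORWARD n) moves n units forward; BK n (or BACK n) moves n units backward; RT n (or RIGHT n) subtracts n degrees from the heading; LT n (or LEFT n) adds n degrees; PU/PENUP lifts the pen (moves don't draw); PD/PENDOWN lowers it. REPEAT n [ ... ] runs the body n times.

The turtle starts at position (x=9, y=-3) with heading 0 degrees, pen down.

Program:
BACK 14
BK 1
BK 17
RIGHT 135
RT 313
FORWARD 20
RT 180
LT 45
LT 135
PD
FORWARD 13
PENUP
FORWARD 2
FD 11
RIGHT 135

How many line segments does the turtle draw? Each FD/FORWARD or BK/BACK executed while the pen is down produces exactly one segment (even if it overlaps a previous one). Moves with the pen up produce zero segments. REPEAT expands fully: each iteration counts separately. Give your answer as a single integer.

Executing turtle program step by step:
Start: pos=(9,-3), heading=0, pen down
BK 14: (9,-3) -> (-5,-3) [heading=0, draw]
BK 1: (-5,-3) -> (-6,-3) [heading=0, draw]
BK 17: (-6,-3) -> (-23,-3) [heading=0, draw]
RT 135: heading 0 -> 225
RT 313: heading 225 -> 272
FD 20: (-23,-3) -> (-22.302,-22.988) [heading=272, draw]
RT 180: heading 272 -> 92
LT 45: heading 92 -> 137
LT 135: heading 137 -> 272
PD: pen down
FD 13: (-22.302,-22.988) -> (-21.848,-35.98) [heading=272, draw]
PU: pen up
FD 2: (-21.848,-35.98) -> (-21.779,-37.979) [heading=272, move]
FD 11: (-21.779,-37.979) -> (-21.395,-48.972) [heading=272, move]
RT 135: heading 272 -> 137
Final: pos=(-21.395,-48.972), heading=137, 5 segment(s) drawn
Segments drawn: 5

Answer: 5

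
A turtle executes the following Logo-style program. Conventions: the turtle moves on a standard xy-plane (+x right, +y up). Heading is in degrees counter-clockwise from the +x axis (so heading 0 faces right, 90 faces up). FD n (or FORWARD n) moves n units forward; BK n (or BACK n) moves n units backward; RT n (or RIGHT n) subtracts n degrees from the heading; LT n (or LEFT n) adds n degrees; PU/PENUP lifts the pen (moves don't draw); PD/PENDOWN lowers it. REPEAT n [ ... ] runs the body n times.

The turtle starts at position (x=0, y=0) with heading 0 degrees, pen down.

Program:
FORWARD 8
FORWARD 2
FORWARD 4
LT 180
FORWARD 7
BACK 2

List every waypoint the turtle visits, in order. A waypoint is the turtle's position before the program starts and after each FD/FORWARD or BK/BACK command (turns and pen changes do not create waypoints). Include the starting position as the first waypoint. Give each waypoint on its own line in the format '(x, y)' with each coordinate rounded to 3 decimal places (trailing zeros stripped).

Executing turtle program step by step:
Start: pos=(0,0), heading=0, pen down
FD 8: (0,0) -> (8,0) [heading=0, draw]
FD 2: (8,0) -> (10,0) [heading=0, draw]
FD 4: (10,0) -> (14,0) [heading=0, draw]
LT 180: heading 0 -> 180
FD 7: (14,0) -> (7,0) [heading=180, draw]
BK 2: (7,0) -> (9,0) [heading=180, draw]
Final: pos=(9,0), heading=180, 5 segment(s) drawn
Waypoints (6 total):
(0, 0)
(8, 0)
(10, 0)
(14, 0)
(7, 0)
(9, 0)

Answer: (0, 0)
(8, 0)
(10, 0)
(14, 0)
(7, 0)
(9, 0)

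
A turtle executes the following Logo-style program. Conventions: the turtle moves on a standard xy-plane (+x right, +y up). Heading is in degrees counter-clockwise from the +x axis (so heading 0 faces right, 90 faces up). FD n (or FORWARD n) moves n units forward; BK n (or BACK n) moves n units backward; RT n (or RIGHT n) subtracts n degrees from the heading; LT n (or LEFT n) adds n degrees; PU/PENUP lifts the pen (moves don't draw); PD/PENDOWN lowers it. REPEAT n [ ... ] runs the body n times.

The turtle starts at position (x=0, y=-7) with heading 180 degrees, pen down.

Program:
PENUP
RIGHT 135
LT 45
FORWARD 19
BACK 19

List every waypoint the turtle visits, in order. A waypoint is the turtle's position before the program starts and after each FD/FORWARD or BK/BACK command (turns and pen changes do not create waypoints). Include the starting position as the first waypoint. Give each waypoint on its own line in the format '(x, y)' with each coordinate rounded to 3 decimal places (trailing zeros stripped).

Answer: (0, -7)
(0, 12)
(0, -7)

Derivation:
Executing turtle program step by step:
Start: pos=(0,-7), heading=180, pen down
PU: pen up
RT 135: heading 180 -> 45
LT 45: heading 45 -> 90
FD 19: (0,-7) -> (0,12) [heading=90, move]
BK 19: (0,12) -> (0,-7) [heading=90, move]
Final: pos=(0,-7), heading=90, 0 segment(s) drawn
Waypoints (3 total):
(0, -7)
(0, 12)
(0, -7)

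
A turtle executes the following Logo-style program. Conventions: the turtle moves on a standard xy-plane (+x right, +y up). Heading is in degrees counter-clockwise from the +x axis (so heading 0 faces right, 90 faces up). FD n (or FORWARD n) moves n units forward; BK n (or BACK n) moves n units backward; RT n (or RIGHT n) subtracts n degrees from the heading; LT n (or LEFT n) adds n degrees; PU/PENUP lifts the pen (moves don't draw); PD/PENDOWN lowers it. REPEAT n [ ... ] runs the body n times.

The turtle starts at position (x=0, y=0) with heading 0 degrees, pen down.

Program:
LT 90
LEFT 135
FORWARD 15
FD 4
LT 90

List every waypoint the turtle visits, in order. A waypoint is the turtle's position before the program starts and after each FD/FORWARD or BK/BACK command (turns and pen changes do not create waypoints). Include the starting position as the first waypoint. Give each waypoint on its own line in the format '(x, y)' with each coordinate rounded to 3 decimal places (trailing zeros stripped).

Answer: (0, 0)
(-10.607, -10.607)
(-13.435, -13.435)

Derivation:
Executing turtle program step by step:
Start: pos=(0,0), heading=0, pen down
LT 90: heading 0 -> 90
LT 135: heading 90 -> 225
FD 15: (0,0) -> (-10.607,-10.607) [heading=225, draw]
FD 4: (-10.607,-10.607) -> (-13.435,-13.435) [heading=225, draw]
LT 90: heading 225 -> 315
Final: pos=(-13.435,-13.435), heading=315, 2 segment(s) drawn
Waypoints (3 total):
(0, 0)
(-10.607, -10.607)
(-13.435, -13.435)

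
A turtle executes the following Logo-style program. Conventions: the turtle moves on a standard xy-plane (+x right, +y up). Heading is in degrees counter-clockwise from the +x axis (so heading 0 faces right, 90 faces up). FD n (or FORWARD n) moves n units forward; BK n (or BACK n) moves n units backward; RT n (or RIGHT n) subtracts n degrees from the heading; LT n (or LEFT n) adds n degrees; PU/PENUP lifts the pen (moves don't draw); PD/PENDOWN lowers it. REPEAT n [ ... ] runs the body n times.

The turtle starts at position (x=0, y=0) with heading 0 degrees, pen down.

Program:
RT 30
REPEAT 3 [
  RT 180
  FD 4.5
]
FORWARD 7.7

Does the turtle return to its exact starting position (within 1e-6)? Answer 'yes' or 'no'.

Answer: no

Derivation:
Executing turtle program step by step:
Start: pos=(0,0), heading=0, pen down
RT 30: heading 0 -> 330
REPEAT 3 [
  -- iteration 1/3 --
  RT 180: heading 330 -> 150
  FD 4.5: (0,0) -> (-3.897,2.25) [heading=150, draw]
  -- iteration 2/3 --
  RT 180: heading 150 -> 330
  FD 4.5: (-3.897,2.25) -> (0,0) [heading=330, draw]
  -- iteration 3/3 --
  RT 180: heading 330 -> 150
  FD 4.5: (0,0) -> (-3.897,2.25) [heading=150, draw]
]
FD 7.7: (-3.897,2.25) -> (-10.566,6.1) [heading=150, draw]
Final: pos=(-10.566,6.1), heading=150, 4 segment(s) drawn

Start position: (0, 0)
Final position: (-10.566, 6.1)
Distance = 12.2; >= 1e-6 -> NOT closed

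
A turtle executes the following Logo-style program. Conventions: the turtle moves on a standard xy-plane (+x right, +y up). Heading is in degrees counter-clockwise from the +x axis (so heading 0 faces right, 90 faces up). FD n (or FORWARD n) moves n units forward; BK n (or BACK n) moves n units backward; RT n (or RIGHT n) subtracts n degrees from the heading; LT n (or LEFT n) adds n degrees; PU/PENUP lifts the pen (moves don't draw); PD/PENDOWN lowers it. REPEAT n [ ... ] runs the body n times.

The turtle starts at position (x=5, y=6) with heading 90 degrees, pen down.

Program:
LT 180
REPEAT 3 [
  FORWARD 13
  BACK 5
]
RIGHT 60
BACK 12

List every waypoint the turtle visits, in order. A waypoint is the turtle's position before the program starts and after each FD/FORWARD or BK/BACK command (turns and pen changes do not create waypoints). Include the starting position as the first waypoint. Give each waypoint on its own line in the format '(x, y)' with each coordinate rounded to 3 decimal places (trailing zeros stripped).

Answer: (5, 6)
(5, -7)
(5, -2)
(5, -15)
(5, -10)
(5, -23)
(5, -18)
(15.392, -12)

Derivation:
Executing turtle program step by step:
Start: pos=(5,6), heading=90, pen down
LT 180: heading 90 -> 270
REPEAT 3 [
  -- iteration 1/3 --
  FD 13: (5,6) -> (5,-7) [heading=270, draw]
  BK 5: (5,-7) -> (5,-2) [heading=270, draw]
  -- iteration 2/3 --
  FD 13: (5,-2) -> (5,-15) [heading=270, draw]
  BK 5: (5,-15) -> (5,-10) [heading=270, draw]
  -- iteration 3/3 --
  FD 13: (5,-10) -> (5,-23) [heading=270, draw]
  BK 5: (5,-23) -> (5,-18) [heading=270, draw]
]
RT 60: heading 270 -> 210
BK 12: (5,-18) -> (15.392,-12) [heading=210, draw]
Final: pos=(15.392,-12), heading=210, 7 segment(s) drawn
Waypoints (8 total):
(5, 6)
(5, -7)
(5, -2)
(5, -15)
(5, -10)
(5, -23)
(5, -18)
(15.392, -12)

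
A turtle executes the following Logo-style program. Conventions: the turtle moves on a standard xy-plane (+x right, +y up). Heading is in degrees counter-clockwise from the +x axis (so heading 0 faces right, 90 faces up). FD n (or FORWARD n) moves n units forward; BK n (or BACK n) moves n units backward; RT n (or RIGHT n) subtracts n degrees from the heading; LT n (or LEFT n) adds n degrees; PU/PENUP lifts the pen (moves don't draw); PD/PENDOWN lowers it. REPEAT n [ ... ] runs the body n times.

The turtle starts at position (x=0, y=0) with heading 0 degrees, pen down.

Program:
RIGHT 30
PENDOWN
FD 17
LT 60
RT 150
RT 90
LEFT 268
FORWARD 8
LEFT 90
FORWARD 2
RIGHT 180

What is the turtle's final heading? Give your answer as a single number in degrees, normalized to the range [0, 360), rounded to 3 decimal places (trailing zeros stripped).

Answer: 328

Derivation:
Executing turtle program step by step:
Start: pos=(0,0), heading=0, pen down
RT 30: heading 0 -> 330
PD: pen down
FD 17: (0,0) -> (14.722,-8.5) [heading=330, draw]
LT 60: heading 330 -> 30
RT 150: heading 30 -> 240
RT 90: heading 240 -> 150
LT 268: heading 150 -> 58
FD 8: (14.722,-8.5) -> (18.962,-1.716) [heading=58, draw]
LT 90: heading 58 -> 148
FD 2: (18.962,-1.716) -> (17.266,-0.656) [heading=148, draw]
RT 180: heading 148 -> 328
Final: pos=(17.266,-0.656), heading=328, 3 segment(s) drawn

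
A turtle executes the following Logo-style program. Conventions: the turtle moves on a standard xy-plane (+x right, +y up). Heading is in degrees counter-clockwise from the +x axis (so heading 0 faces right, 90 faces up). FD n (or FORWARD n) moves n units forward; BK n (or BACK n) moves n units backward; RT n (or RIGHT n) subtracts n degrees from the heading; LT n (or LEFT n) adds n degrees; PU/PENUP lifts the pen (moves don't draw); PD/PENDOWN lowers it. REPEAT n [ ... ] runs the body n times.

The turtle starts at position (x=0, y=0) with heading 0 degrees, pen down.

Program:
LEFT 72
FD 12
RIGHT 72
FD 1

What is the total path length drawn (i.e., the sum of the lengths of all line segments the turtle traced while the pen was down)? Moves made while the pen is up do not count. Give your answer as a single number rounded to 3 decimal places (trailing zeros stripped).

Answer: 13

Derivation:
Executing turtle program step by step:
Start: pos=(0,0), heading=0, pen down
LT 72: heading 0 -> 72
FD 12: (0,0) -> (3.708,11.413) [heading=72, draw]
RT 72: heading 72 -> 0
FD 1: (3.708,11.413) -> (4.708,11.413) [heading=0, draw]
Final: pos=(4.708,11.413), heading=0, 2 segment(s) drawn

Segment lengths:
  seg 1: (0,0) -> (3.708,11.413), length = 12
  seg 2: (3.708,11.413) -> (4.708,11.413), length = 1
Total = 13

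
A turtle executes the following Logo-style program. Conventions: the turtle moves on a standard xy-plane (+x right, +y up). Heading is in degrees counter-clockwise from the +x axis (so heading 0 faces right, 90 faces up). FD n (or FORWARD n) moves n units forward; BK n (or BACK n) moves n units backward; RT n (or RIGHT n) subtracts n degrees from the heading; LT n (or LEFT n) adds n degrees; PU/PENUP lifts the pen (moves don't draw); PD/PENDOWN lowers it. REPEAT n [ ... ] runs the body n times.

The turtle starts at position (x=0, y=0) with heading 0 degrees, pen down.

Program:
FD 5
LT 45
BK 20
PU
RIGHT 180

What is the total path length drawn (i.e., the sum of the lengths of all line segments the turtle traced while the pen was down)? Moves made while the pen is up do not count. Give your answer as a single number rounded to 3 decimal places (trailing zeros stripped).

Answer: 25

Derivation:
Executing turtle program step by step:
Start: pos=(0,0), heading=0, pen down
FD 5: (0,0) -> (5,0) [heading=0, draw]
LT 45: heading 0 -> 45
BK 20: (5,0) -> (-9.142,-14.142) [heading=45, draw]
PU: pen up
RT 180: heading 45 -> 225
Final: pos=(-9.142,-14.142), heading=225, 2 segment(s) drawn

Segment lengths:
  seg 1: (0,0) -> (5,0), length = 5
  seg 2: (5,0) -> (-9.142,-14.142), length = 20
Total = 25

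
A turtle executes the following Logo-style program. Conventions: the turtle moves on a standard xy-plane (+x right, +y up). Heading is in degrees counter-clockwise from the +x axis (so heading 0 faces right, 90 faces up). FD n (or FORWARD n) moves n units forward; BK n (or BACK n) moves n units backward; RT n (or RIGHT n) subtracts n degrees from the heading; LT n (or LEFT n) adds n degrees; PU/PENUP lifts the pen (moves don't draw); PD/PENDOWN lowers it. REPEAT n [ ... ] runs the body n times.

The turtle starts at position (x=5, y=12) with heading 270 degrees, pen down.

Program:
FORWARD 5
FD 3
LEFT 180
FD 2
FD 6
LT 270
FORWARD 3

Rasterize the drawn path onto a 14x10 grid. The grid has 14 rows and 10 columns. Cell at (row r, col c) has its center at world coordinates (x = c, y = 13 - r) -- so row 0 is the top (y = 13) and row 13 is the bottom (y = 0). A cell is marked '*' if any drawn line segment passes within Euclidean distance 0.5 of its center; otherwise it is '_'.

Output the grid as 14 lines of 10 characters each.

Segment 0: (5,12) -> (5,7)
Segment 1: (5,7) -> (5,4)
Segment 2: (5,4) -> (5,6)
Segment 3: (5,6) -> (5,12)
Segment 4: (5,12) -> (8,12)

Answer: __________
_____****_
_____*____
_____*____
_____*____
_____*____
_____*____
_____*____
_____*____
_____*____
__________
__________
__________
__________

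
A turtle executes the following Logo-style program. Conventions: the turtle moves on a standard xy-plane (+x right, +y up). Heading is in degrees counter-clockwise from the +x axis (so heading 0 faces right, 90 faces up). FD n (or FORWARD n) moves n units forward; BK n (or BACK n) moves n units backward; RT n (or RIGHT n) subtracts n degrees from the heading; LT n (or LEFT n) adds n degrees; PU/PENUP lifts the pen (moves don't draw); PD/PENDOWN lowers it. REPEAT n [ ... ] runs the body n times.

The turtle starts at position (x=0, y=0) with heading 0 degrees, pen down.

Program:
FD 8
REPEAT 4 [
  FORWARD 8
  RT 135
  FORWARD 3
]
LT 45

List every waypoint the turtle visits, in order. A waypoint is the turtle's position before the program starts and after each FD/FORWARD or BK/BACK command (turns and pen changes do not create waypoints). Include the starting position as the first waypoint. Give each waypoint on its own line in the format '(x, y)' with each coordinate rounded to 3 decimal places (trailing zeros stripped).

Answer: (0, 0)
(8, 0)
(16, 0)
(13.879, -2.121)
(8.222, -7.778)
(8.222, -4.778)
(8.222, 3.222)
(10.343, 1.101)
(16, -4.556)
(13, -4.556)

Derivation:
Executing turtle program step by step:
Start: pos=(0,0), heading=0, pen down
FD 8: (0,0) -> (8,0) [heading=0, draw]
REPEAT 4 [
  -- iteration 1/4 --
  FD 8: (8,0) -> (16,0) [heading=0, draw]
  RT 135: heading 0 -> 225
  FD 3: (16,0) -> (13.879,-2.121) [heading=225, draw]
  -- iteration 2/4 --
  FD 8: (13.879,-2.121) -> (8.222,-7.778) [heading=225, draw]
  RT 135: heading 225 -> 90
  FD 3: (8.222,-7.778) -> (8.222,-4.778) [heading=90, draw]
  -- iteration 3/4 --
  FD 8: (8.222,-4.778) -> (8.222,3.222) [heading=90, draw]
  RT 135: heading 90 -> 315
  FD 3: (8.222,3.222) -> (10.343,1.101) [heading=315, draw]
  -- iteration 4/4 --
  FD 8: (10.343,1.101) -> (16,-4.556) [heading=315, draw]
  RT 135: heading 315 -> 180
  FD 3: (16,-4.556) -> (13,-4.556) [heading=180, draw]
]
LT 45: heading 180 -> 225
Final: pos=(13,-4.556), heading=225, 9 segment(s) drawn
Waypoints (10 total):
(0, 0)
(8, 0)
(16, 0)
(13.879, -2.121)
(8.222, -7.778)
(8.222, -4.778)
(8.222, 3.222)
(10.343, 1.101)
(16, -4.556)
(13, -4.556)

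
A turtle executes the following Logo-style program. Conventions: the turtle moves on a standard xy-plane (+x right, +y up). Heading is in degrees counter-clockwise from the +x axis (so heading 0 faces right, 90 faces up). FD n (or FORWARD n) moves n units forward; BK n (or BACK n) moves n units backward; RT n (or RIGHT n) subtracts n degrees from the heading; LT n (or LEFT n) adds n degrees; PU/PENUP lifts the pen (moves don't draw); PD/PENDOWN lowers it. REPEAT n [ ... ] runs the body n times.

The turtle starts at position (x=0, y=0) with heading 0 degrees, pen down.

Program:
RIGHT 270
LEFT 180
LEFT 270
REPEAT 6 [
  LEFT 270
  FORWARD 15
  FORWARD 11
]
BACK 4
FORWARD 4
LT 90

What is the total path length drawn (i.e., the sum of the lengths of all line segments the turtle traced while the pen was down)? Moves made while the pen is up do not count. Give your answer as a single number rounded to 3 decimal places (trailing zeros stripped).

Answer: 164

Derivation:
Executing turtle program step by step:
Start: pos=(0,0), heading=0, pen down
RT 270: heading 0 -> 90
LT 180: heading 90 -> 270
LT 270: heading 270 -> 180
REPEAT 6 [
  -- iteration 1/6 --
  LT 270: heading 180 -> 90
  FD 15: (0,0) -> (0,15) [heading=90, draw]
  FD 11: (0,15) -> (0,26) [heading=90, draw]
  -- iteration 2/6 --
  LT 270: heading 90 -> 0
  FD 15: (0,26) -> (15,26) [heading=0, draw]
  FD 11: (15,26) -> (26,26) [heading=0, draw]
  -- iteration 3/6 --
  LT 270: heading 0 -> 270
  FD 15: (26,26) -> (26,11) [heading=270, draw]
  FD 11: (26,11) -> (26,0) [heading=270, draw]
  -- iteration 4/6 --
  LT 270: heading 270 -> 180
  FD 15: (26,0) -> (11,0) [heading=180, draw]
  FD 11: (11,0) -> (0,0) [heading=180, draw]
  -- iteration 5/6 --
  LT 270: heading 180 -> 90
  FD 15: (0,0) -> (0,15) [heading=90, draw]
  FD 11: (0,15) -> (0,26) [heading=90, draw]
  -- iteration 6/6 --
  LT 270: heading 90 -> 0
  FD 15: (0,26) -> (15,26) [heading=0, draw]
  FD 11: (15,26) -> (26,26) [heading=0, draw]
]
BK 4: (26,26) -> (22,26) [heading=0, draw]
FD 4: (22,26) -> (26,26) [heading=0, draw]
LT 90: heading 0 -> 90
Final: pos=(26,26), heading=90, 14 segment(s) drawn

Segment lengths:
  seg 1: (0,0) -> (0,15), length = 15
  seg 2: (0,15) -> (0,26), length = 11
  seg 3: (0,26) -> (15,26), length = 15
  seg 4: (15,26) -> (26,26), length = 11
  seg 5: (26,26) -> (26,11), length = 15
  seg 6: (26,11) -> (26,0), length = 11
  seg 7: (26,0) -> (11,0), length = 15
  seg 8: (11,0) -> (0,0), length = 11
  seg 9: (0,0) -> (0,15), length = 15
  seg 10: (0,15) -> (0,26), length = 11
  seg 11: (0,26) -> (15,26), length = 15
  seg 12: (15,26) -> (26,26), length = 11
  seg 13: (26,26) -> (22,26), length = 4
  seg 14: (22,26) -> (26,26), length = 4
Total = 164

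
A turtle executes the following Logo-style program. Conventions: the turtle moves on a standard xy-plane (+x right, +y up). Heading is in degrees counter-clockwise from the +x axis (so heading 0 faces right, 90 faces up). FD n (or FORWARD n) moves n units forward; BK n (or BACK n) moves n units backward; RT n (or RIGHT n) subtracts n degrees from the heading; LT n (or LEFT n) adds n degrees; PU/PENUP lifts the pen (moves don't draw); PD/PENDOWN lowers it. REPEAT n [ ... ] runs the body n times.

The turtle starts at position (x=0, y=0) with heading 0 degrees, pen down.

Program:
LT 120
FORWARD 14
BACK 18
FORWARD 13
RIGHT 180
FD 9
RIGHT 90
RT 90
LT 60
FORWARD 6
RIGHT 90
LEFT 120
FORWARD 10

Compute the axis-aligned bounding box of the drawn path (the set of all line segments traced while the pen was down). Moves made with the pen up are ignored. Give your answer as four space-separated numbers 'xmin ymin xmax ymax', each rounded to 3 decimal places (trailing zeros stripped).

Answer: -14.66 -5 2 12.124

Derivation:
Executing turtle program step by step:
Start: pos=(0,0), heading=0, pen down
LT 120: heading 0 -> 120
FD 14: (0,0) -> (-7,12.124) [heading=120, draw]
BK 18: (-7,12.124) -> (2,-3.464) [heading=120, draw]
FD 13: (2,-3.464) -> (-4.5,7.794) [heading=120, draw]
RT 180: heading 120 -> 300
FD 9: (-4.5,7.794) -> (0,0) [heading=300, draw]
RT 90: heading 300 -> 210
RT 90: heading 210 -> 120
LT 60: heading 120 -> 180
FD 6: (0,0) -> (-6,0) [heading=180, draw]
RT 90: heading 180 -> 90
LT 120: heading 90 -> 210
FD 10: (-6,0) -> (-14.66,-5) [heading=210, draw]
Final: pos=(-14.66,-5), heading=210, 6 segment(s) drawn

Segment endpoints: x in {-14.66, -7, -6, -4.5, 0, 0, 2}, y in {-5, -3.464, 0, 0, 0, 7.794, 12.124}
xmin=-14.66, ymin=-5, xmax=2, ymax=12.124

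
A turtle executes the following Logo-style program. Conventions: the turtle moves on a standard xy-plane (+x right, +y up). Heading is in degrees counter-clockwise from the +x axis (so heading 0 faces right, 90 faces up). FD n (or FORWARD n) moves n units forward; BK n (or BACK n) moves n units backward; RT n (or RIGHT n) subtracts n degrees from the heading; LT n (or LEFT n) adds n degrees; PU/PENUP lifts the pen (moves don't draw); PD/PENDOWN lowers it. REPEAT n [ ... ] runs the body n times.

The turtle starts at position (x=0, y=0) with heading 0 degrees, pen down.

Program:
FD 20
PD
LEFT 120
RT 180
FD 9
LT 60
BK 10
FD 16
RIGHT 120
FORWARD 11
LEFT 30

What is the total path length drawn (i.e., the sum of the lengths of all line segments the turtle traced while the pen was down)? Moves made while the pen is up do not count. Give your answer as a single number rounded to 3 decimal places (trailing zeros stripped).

Answer: 66

Derivation:
Executing turtle program step by step:
Start: pos=(0,0), heading=0, pen down
FD 20: (0,0) -> (20,0) [heading=0, draw]
PD: pen down
LT 120: heading 0 -> 120
RT 180: heading 120 -> 300
FD 9: (20,0) -> (24.5,-7.794) [heading=300, draw]
LT 60: heading 300 -> 0
BK 10: (24.5,-7.794) -> (14.5,-7.794) [heading=0, draw]
FD 16: (14.5,-7.794) -> (30.5,-7.794) [heading=0, draw]
RT 120: heading 0 -> 240
FD 11: (30.5,-7.794) -> (25,-17.321) [heading=240, draw]
LT 30: heading 240 -> 270
Final: pos=(25,-17.321), heading=270, 5 segment(s) drawn

Segment lengths:
  seg 1: (0,0) -> (20,0), length = 20
  seg 2: (20,0) -> (24.5,-7.794), length = 9
  seg 3: (24.5,-7.794) -> (14.5,-7.794), length = 10
  seg 4: (14.5,-7.794) -> (30.5,-7.794), length = 16
  seg 5: (30.5,-7.794) -> (25,-17.321), length = 11
Total = 66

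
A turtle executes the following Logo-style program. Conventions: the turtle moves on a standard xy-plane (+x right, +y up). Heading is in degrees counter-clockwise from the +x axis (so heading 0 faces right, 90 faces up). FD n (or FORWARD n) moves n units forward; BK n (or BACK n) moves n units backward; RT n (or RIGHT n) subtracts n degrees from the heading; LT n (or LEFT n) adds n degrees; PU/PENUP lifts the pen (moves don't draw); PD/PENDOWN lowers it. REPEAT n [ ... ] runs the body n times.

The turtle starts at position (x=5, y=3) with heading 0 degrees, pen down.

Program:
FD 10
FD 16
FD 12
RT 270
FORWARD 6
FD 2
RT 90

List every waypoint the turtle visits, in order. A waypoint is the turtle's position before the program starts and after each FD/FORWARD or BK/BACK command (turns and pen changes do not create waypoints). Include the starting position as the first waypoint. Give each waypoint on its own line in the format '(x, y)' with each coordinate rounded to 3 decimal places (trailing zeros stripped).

Executing turtle program step by step:
Start: pos=(5,3), heading=0, pen down
FD 10: (5,3) -> (15,3) [heading=0, draw]
FD 16: (15,3) -> (31,3) [heading=0, draw]
FD 12: (31,3) -> (43,3) [heading=0, draw]
RT 270: heading 0 -> 90
FD 6: (43,3) -> (43,9) [heading=90, draw]
FD 2: (43,9) -> (43,11) [heading=90, draw]
RT 90: heading 90 -> 0
Final: pos=(43,11), heading=0, 5 segment(s) drawn
Waypoints (6 total):
(5, 3)
(15, 3)
(31, 3)
(43, 3)
(43, 9)
(43, 11)

Answer: (5, 3)
(15, 3)
(31, 3)
(43, 3)
(43, 9)
(43, 11)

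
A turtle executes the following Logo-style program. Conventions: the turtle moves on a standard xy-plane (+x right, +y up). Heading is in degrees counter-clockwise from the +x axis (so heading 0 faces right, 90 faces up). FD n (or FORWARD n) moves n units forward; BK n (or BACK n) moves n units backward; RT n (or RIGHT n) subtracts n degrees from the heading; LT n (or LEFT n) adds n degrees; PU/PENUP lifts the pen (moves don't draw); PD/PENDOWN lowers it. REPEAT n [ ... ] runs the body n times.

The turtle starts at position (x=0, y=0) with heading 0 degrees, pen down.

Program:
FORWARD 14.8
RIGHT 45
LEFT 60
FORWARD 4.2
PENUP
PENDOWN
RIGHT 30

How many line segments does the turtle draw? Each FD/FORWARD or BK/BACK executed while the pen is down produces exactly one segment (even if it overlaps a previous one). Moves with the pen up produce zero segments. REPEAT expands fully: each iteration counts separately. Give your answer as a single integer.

Executing turtle program step by step:
Start: pos=(0,0), heading=0, pen down
FD 14.8: (0,0) -> (14.8,0) [heading=0, draw]
RT 45: heading 0 -> 315
LT 60: heading 315 -> 15
FD 4.2: (14.8,0) -> (18.857,1.087) [heading=15, draw]
PU: pen up
PD: pen down
RT 30: heading 15 -> 345
Final: pos=(18.857,1.087), heading=345, 2 segment(s) drawn
Segments drawn: 2

Answer: 2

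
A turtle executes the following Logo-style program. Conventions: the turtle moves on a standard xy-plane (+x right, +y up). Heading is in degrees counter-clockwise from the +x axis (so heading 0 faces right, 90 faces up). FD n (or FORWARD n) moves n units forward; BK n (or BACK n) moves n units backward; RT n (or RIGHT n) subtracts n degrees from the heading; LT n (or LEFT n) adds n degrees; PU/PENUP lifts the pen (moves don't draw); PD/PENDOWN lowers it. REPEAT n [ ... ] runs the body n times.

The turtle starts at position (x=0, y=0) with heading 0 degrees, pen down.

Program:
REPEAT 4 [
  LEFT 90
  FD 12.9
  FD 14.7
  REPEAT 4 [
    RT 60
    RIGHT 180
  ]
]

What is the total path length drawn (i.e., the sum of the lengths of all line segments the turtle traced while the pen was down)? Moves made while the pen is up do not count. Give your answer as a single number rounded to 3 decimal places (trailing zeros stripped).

Answer: 110.4

Derivation:
Executing turtle program step by step:
Start: pos=(0,0), heading=0, pen down
REPEAT 4 [
  -- iteration 1/4 --
  LT 90: heading 0 -> 90
  FD 12.9: (0,0) -> (0,12.9) [heading=90, draw]
  FD 14.7: (0,12.9) -> (0,27.6) [heading=90, draw]
  REPEAT 4 [
    -- iteration 1/4 --
    RT 60: heading 90 -> 30
    RT 180: heading 30 -> 210
    -- iteration 2/4 --
    RT 60: heading 210 -> 150
    RT 180: heading 150 -> 330
    -- iteration 3/4 --
    RT 60: heading 330 -> 270
    RT 180: heading 270 -> 90
    -- iteration 4/4 --
    RT 60: heading 90 -> 30
    RT 180: heading 30 -> 210
  ]
  -- iteration 2/4 --
  LT 90: heading 210 -> 300
  FD 12.9: (0,27.6) -> (6.45,16.428) [heading=300, draw]
  FD 14.7: (6.45,16.428) -> (13.8,3.698) [heading=300, draw]
  REPEAT 4 [
    -- iteration 1/4 --
    RT 60: heading 300 -> 240
    RT 180: heading 240 -> 60
    -- iteration 2/4 --
    RT 60: heading 60 -> 0
    RT 180: heading 0 -> 180
    -- iteration 3/4 --
    RT 60: heading 180 -> 120
    RT 180: heading 120 -> 300
    -- iteration 4/4 --
    RT 60: heading 300 -> 240
    RT 180: heading 240 -> 60
  ]
  -- iteration 3/4 --
  LT 90: heading 60 -> 150
  FD 12.9: (13.8,3.698) -> (2.628,10.148) [heading=150, draw]
  FD 14.7: (2.628,10.148) -> (-10.102,17.498) [heading=150, draw]
  REPEAT 4 [
    -- iteration 1/4 --
    RT 60: heading 150 -> 90
    RT 180: heading 90 -> 270
    -- iteration 2/4 --
    RT 60: heading 270 -> 210
    RT 180: heading 210 -> 30
    -- iteration 3/4 --
    RT 60: heading 30 -> 330
    RT 180: heading 330 -> 150
    -- iteration 4/4 --
    RT 60: heading 150 -> 90
    RT 180: heading 90 -> 270
  ]
  -- iteration 4/4 --
  LT 90: heading 270 -> 0
  FD 12.9: (-10.102,17.498) -> (2.798,17.498) [heading=0, draw]
  FD 14.7: (2.798,17.498) -> (17.498,17.498) [heading=0, draw]
  REPEAT 4 [
    -- iteration 1/4 --
    RT 60: heading 0 -> 300
    RT 180: heading 300 -> 120
    -- iteration 2/4 --
    RT 60: heading 120 -> 60
    RT 180: heading 60 -> 240
    -- iteration 3/4 --
    RT 60: heading 240 -> 180
    RT 180: heading 180 -> 0
    -- iteration 4/4 --
    RT 60: heading 0 -> 300
    RT 180: heading 300 -> 120
  ]
]
Final: pos=(17.498,17.498), heading=120, 8 segment(s) drawn

Segment lengths:
  seg 1: (0,0) -> (0,12.9), length = 12.9
  seg 2: (0,12.9) -> (0,27.6), length = 14.7
  seg 3: (0,27.6) -> (6.45,16.428), length = 12.9
  seg 4: (6.45,16.428) -> (13.8,3.698), length = 14.7
  seg 5: (13.8,3.698) -> (2.628,10.148), length = 12.9
  seg 6: (2.628,10.148) -> (-10.102,17.498), length = 14.7
  seg 7: (-10.102,17.498) -> (2.798,17.498), length = 12.9
  seg 8: (2.798,17.498) -> (17.498,17.498), length = 14.7
Total = 110.4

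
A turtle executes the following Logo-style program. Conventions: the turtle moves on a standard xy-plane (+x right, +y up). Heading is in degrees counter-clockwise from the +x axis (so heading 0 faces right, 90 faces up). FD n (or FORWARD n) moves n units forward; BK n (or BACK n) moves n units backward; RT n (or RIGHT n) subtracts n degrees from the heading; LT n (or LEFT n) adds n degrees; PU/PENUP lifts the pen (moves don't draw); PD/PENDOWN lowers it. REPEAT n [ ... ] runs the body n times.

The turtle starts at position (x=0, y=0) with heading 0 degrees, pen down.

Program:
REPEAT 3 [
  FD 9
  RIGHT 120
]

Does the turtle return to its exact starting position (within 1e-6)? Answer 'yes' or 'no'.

Answer: yes

Derivation:
Executing turtle program step by step:
Start: pos=(0,0), heading=0, pen down
REPEAT 3 [
  -- iteration 1/3 --
  FD 9: (0,0) -> (9,0) [heading=0, draw]
  RT 120: heading 0 -> 240
  -- iteration 2/3 --
  FD 9: (9,0) -> (4.5,-7.794) [heading=240, draw]
  RT 120: heading 240 -> 120
  -- iteration 3/3 --
  FD 9: (4.5,-7.794) -> (0,0) [heading=120, draw]
  RT 120: heading 120 -> 0
]
Final: pos=(0,0), heading=0, 3 segment(s) drawn

Start position: (0, 0)
Final position: (0, 0)
Distance = 0; < 1e-6 -> CLOSED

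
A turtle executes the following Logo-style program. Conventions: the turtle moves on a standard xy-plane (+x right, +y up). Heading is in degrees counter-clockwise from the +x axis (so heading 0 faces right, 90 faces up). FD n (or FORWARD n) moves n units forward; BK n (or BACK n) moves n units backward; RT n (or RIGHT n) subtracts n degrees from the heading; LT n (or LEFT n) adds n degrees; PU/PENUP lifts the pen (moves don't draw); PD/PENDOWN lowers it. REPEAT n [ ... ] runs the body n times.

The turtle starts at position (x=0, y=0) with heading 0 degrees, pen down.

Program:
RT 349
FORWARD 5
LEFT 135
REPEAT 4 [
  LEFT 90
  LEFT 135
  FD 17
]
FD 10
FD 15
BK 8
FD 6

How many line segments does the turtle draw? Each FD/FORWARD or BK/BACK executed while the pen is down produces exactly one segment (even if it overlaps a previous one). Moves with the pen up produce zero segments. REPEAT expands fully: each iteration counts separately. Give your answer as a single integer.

Answer: 9

Derivation:
Executing turtle program step by step:
Start: pos=(0,0), heading=0, pen down
RT 349: heading 0 -> 11
FD 5: (0,0) -> (4.908,0.954) [heading=11, draw]
LT 135: heading 11 -> 146
REPEAT 4 [
  -- iteration 1/4 --
  LT 90: heading 146 -> 236
  LT 135: heading 236 -> 11
  FD 17: (4.908,0.954) -> (21.596,4.198) [heading=11, draw]
  -- iteration 2/4 --
  LT 90: heading 11 -> 101
  LT 135: heading 101 -> 236
  FD 17: (21.596,4.198) -> (12.09,-9.896) [heading=236, draw]
  -- iteration 3/4 --
  LT 90: heading 236 -> 326
  LT 135: heading 326 -> 101
  FD 17: (12.09,-9.896) -> (8.846,6.792) [heading=101, draw]
  -- iteration 4/4 --
  LT 90: heading 101 -> 191
  LT 135: heading 191 -> 326
  FD 17: (8.846,6.792) -> (22.939,-2.714) [heading=326, draw]
]
FD 10: (22.939,-2.714) -> (31.23,-8.306) [heading=326, draw]
FD 15: (31.23,-8.306) -> (43.665,-16.694) [heading=326, draw]
BK 8: (43.665,-16.694) -> (37.033,-12.221) [heading=326, draw]
FD 6: (37.033,-12.221) -> (42.007,-15.576) [heading=326, draw]
Final: pos=(42.007,-15.576), heading=326, 9 segment(s) drawn
Segments drawn: 9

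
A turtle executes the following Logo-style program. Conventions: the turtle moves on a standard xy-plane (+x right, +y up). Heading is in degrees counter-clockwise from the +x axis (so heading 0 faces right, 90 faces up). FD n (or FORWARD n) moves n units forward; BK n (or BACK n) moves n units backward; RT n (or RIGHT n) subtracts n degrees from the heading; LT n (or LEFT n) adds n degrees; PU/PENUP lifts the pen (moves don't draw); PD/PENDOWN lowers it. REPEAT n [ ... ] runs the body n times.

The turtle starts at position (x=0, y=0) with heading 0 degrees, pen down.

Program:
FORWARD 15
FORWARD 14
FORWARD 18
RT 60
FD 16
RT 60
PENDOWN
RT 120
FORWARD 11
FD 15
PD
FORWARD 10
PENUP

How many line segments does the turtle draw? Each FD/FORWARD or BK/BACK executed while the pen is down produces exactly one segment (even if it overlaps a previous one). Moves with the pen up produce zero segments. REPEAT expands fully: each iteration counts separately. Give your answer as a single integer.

Executing turtle program step by step:
Start: pos=(0,0), heading=0, pen down
FD 15: (0,0) -> (15,0) [heading=0, draw]
FD 14: (15,0) -> (29,0) [heading=0, draw]
FD 18: (29,0) -> (47,0) [heading=0, draw]
RT 60: heading 0 -> 300
FD 16: (47,0) -> (55,-13.856) [heading=300, draw]
RT 60: heading 300 -> 240
PD: pen down
RT 120: heading 240 -> 120
FD 11: (55,-13.856) -> (49.5,-4.33) [heading=120, draw]
FD 15: (49.5,-4.33) -> (42,8.66) [heading=120, draw]
PD: pen down
FD 10: (42,8.66) -> (37,17.321) [heading=120, draw]
PU: pen up
Final: pos=(37,17.321), heading=120, 7 segment(s) drawn
Segments drawn: 7

Answer: 7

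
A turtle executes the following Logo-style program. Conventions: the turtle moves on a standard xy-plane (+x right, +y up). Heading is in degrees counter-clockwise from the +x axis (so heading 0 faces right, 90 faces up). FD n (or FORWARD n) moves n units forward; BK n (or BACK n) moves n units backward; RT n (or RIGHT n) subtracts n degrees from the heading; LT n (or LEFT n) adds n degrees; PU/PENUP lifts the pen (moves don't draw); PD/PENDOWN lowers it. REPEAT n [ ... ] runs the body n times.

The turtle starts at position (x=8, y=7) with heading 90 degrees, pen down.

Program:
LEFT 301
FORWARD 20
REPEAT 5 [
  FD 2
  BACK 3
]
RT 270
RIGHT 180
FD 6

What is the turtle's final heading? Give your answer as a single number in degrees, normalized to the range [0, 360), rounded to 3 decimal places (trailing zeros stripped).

Answer: 301

Derivation:
Executing turtle program step by step:
Start: pos=(8,7), heading=90, pen down
LT 301: heading 90 -> 31
FD 20: (8,7) -> (25.143,17.301) [heading=31, draw]
REPEAT 5 [
  -- iteration 1/5 --
  FD 2: (25.143,17.301) -> (26.858,18.331) [heading=31, draw]
  BK 3: (26.858,18.331) -> (24.286,16.786) [heading=31, draw]
  -- iteration 2/5 --
  FD 2: (24.286,16.786) -> (26.001,17.816) [heading=31, draw]
  BK 3: (26.001,17.816) -> (23.429,16.271) [heading=31, draw]
  -- iteration 3/5 --
  FD 2: (23.429,16.271) -> (25.143,17.301) [heading=31, draw]
  BK 3: (25.143,17.301) -> (22.572,15.756) [heading=31, draw]
  -- iteration 4/5 --
  FD 2: (22.572,15.756) -> (24.286,16.786) [heading=31, draw]
  BK 3: (24.286,16.786) -> (21.715,15.241) [heading=31, draw]
  -- iteration 5/5 --
  FD 2: (21.715,15.241) -> (23.429,16.271) [heading=31, draw]
  BK 3: (23.429,16.271) -> (20.858,14.726) [heading=31, draw]
]
RT 270: heading 31 -> 121
RT 180: heading 121 -> 301
FD 6: (20.858,14.726) -> (23.948,9.583) [heading=301, draw]
Final: pos=(23.948,9.583), heading=301, 12 segment(s) drawn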